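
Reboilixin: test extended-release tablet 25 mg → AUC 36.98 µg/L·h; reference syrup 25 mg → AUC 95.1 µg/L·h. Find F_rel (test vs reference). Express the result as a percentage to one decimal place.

F_rel = 38.9%

F_rel = (AUC_test/D_test) / (AUC_ref/D_ref)
      = (36.98/25) / (95.1/25)
      = 1.4792 / 3.804 = 0.3889 = 38.89%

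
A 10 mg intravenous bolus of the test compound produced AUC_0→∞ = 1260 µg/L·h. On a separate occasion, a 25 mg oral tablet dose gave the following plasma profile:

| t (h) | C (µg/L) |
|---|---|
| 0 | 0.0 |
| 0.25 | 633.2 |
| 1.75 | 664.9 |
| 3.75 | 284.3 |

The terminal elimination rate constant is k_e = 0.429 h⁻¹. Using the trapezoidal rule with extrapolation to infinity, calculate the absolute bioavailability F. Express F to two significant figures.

F = 0.85

Trapezoidal AUC_0→3.75 (oral tablet):
  [0→0.25]: (0.0+633.2)/2 × 0.25 = 79.15
  [0.25→1.75]: (633.2+664.9)/2 × 1.5 = 973.575
  [1.75→3.75]: (664.9+284.3)/2 × 2 = 949.2
  Sum = 2001.925 µg/L·h
Tail: C_last/k_e = 284.3/0.429 = 662.704
AUC_0→∞ (oral tablet) = 2001.925 + 662.704 = 2664.629 µg/L·h
F = (AUC_ev/D_ev)/(AUC_iv/D_iv) = (2664.629/25)/(1260/10) = 106.58516/126 = 0.8459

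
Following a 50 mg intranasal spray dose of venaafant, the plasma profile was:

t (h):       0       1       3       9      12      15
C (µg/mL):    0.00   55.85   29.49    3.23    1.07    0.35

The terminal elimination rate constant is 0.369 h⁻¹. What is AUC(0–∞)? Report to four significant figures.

Trapezoidal AUC_0→15:
  [0→1]: (0.00+55.85)/2 × 1 = 27.925
  [1→3]: (55.85+29.49)/2 × 2 = 85.34
  [3→9]: (29.49+3.23)/2 × 6 = 98.16
  [9→12]: (3.23+1.07)/2 × 3 = 6.45
  [12→15]: (1.07+0.35)/2 × 3 = 2.13
  Sum = 220.005 µg/mL·h
Extrapolated tail: C_last / k_e = 0.35 / 0.369 = 0.949
AUC_0→∞ = 220.005 + 0.949 = 220.954 µg/mL·h

AUC = 221.0 µg/mL·h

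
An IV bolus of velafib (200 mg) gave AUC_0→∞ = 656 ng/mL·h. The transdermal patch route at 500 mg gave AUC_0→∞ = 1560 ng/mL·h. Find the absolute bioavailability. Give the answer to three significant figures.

F = 0.951

F = (AUC_ev / D_ev) / (AUC_iv / D_iv)
  = (1560/500) / (656/200)
  = 3.12 / 3.28 = 0.9512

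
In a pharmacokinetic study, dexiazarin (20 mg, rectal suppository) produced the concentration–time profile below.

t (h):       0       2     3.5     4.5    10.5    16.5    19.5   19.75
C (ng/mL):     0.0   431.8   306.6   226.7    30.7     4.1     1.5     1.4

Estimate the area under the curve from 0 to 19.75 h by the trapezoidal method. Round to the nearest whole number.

AUC = 2138 ng/mL·h

Trapezoidal AUC_0→19.75:
  [0→2]: (0.0+431.8)/2 × 2 = 431.8
  [2→3.5]: (431.8+306.6)/2 × 1.5 = 553.8
  [3.5→4.5]: (306.6+226.7)/2 × 1 = 266.65
  [4.5→10.5]: (226.7+30.7)/2 × 6 = 772.2
  [10.5→16.5]: (30.7+4.1)/2 × 6 = 104.4
  [16.5→19.5]: (4.1+1.5)/2 × 3 = 8.4
  [19.5→19.75]: (1.5+1.4)/2 × 0.25 = 0.3625
  Sum = 2137.6125 ng/mL·h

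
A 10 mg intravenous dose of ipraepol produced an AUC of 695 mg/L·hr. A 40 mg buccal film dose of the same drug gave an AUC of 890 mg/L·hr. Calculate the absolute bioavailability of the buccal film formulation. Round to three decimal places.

F = 0.320

F = (AUC_ev / D_ev) / (AUC_iv / D_iv)
  = (890/40) / (695/10)
  = 22.25 / 69.5 = 0.3201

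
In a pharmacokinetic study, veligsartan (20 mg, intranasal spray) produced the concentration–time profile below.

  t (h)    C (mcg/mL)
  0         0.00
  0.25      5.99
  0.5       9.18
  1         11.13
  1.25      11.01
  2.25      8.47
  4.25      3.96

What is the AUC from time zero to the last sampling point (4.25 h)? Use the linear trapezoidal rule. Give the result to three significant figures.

Trapezoidal AUC_0→4.25:
  [0→0.25]: (0.00+5.99)/2 × 0.25 = 0.74875
  [0.25→0.5]: (5.99+9.18)/2 × 0.25 = 1.89625
  [0.5→1]: (9.18+11.13)/2 × 0.5 = 5.0775
  [1→1.25]: (11.13+11.01)/2 × 0.25 = 2.7675
  [1.25→2.25]: (11.01+8.47)/2 × 1 = 9.74
  [2.25→4.25]: (8.47+3.96)/2 × 2 = 12.43
  Sum = 32.66 mcg/mL·h

AUC = 32.7 mcg/mL·h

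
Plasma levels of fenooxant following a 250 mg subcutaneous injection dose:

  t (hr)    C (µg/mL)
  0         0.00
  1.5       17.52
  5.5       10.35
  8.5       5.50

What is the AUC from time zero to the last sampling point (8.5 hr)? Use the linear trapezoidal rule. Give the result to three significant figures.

Trapezoidal AUC_0→8.5:
  [0→1.5]: (0.00+17.52)/2 × 1.5 = 13.14
  [1.5→5.5]: (17.52+10.35)/2 × 4 = 55.74
  [5.5→8.5]: (10.35+5.50)/2 × 3 = 23.775
  Sum = 92.655 µg/mL·hr

AUC = 92.7 µg/mL·hr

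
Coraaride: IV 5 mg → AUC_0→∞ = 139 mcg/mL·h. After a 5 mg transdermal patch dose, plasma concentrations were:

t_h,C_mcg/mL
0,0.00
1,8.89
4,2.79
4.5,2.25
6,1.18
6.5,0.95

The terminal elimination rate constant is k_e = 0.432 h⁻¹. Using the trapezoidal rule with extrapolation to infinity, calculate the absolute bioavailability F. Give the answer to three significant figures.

Trapezoidal AUC_0→6.5 (transdermal patch):
  [0→1]: (0.00+8.89)/2 × 1 = 4.445
  [1→4]: (8.89+2.79)/2 × 3 = 17.52
  [4→4.5]: (2.79+2.25)/2 × 0.5 = 1.26
  [4.5→6]: (2.25+1.18)/2 × 1.5 = 2.5725
  [6→6.5]: (1.18+0.95)/2 × 0.5 = 0.5325
  Sum = 26.33 mcg/mL·h
Tail: C_last/k_e = 0.95/0.432 = 2.199
AUC_0→∞ (transdermal patch) = 26.33 + 2.199 = 28.529 mcg/mL·h
F = (AUC_ev/D_ev)/(AUC_iv/D_iv) = (28.529/5)/(139/5) = 5.7058/27.8 = 0.2052

F = 0.205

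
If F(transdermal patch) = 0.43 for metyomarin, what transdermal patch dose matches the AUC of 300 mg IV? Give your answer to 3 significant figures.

D_transdermal = 698 mg

For equal systemic exposure: F × D_ev = D_iv
D_ev = D_iv / F = 300 / 0.43 = 697.674 mg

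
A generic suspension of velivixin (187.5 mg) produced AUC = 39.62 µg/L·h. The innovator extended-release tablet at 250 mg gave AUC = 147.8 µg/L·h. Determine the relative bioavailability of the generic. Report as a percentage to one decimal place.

F_rel = (AUC_test/D_test) / (AUC_ref/D_ref)
      = (39.62/187.5) / (147.8/250)
      = 0.211307 / 0.5912 = 0.3574 = 35.74%

F_rel = 35.7%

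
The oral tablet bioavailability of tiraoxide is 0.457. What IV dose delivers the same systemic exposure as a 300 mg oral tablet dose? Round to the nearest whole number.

D_iv = 137 mg

Systemic exposure from an extravascular dose = F × D_ev, so the equivalent IV dose is F × D_ev.
D_iv = F × D_ev = 0.457 × 300 = 137.1 mg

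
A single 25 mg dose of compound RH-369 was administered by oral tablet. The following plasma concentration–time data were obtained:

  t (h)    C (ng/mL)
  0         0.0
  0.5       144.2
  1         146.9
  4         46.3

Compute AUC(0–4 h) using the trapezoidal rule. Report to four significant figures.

AUC = 398.6 ng/mL·h

Trapezoidal AUC_0→4:
  [0→0.5]: (0.0+144.2)/2 × 0.5 = 36.05
  [0.5→1]: (144.2+146.9)/2 × 0.5 = 72.775
  [1→4]: (146.9+46.3)/2 × 3 = 289.8
  Sum = 398.625 ng/mL·h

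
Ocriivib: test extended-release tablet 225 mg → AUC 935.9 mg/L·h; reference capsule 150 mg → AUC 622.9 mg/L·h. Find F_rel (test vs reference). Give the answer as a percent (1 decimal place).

F_rel = 100.2%

F_rel = (AUC_test/D_test) / (AUC_ref/D_ref)
      = (935.9/225) / (622.9/150)
      = 4.15956 / 4.15267 = 1.0017 = 100.17%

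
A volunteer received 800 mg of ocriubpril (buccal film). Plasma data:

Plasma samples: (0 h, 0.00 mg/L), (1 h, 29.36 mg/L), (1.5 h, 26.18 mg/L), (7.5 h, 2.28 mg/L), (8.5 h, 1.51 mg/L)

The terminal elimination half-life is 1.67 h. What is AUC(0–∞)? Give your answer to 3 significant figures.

Trapezoidal AUC_0→8.5:
  [0→1]: (0.00+29.36)/2 × 1 = 14.68
  [1→1.5]: (29.36+26.18)/2 × 0.5 = 13.885
  [1.5→7.5]: (26.18+2.28)/2 × 6 = 85.38
  [7.5→8.5]: (2.28+1.51)/2 × 1 = 1.895
  Sum = 115.84 mg/L·h
k_e = ln2 / t½ = 0.693147 / 1.67 = 0.4151 h^-1
Extrapolated tail: C_last / k_e = 1.51 / 0.4151 = 3.638
AUC_0→∞ = 115.84 + 3.638 = 119.478 mg/L·h

AUC = 119 mg/L·h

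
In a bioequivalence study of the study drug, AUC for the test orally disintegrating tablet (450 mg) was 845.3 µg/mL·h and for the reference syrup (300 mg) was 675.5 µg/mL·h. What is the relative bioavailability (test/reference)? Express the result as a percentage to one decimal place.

F_rel = (AUC_test/D_test) / (AUC_ref/D_ref)
      = (845.3/450) / (675.5/300)
      = 1.87844 / 2.25167 = 0.8342 = 83.42%

F_rel = 83.4%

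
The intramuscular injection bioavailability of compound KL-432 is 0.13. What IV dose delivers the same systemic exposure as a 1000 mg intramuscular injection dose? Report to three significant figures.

D_iv = 130 mg

Systemic exposure from an extravascular dose = F × D_ev, so the equivalent IV dose is F × D_ev.
D_iv = F × D_ev = 0.13 × 1000 = 130 mg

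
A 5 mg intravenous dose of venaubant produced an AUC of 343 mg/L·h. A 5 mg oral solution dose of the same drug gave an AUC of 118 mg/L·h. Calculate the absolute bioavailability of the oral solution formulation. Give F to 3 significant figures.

F = 0.344

F = (AUC_ev / D_ev) / (AUC_iv / D_iv)
  = (118/5) / (343/5)
  = 23.6 / 68.6 = 0.3440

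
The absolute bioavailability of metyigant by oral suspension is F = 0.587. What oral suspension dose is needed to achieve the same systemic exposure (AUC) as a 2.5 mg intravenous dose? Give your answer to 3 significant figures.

For equal systemic exposure: F × D_ev = D_iv
D_ev = D_iv / F = 2.5 / 0.587 = 4.25894 mg

D_oral = 4.26 mg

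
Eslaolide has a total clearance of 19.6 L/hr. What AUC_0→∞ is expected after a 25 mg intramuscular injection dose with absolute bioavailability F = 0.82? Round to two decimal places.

AUC_0→∞ = F × Dose / CL
        = 0.82 × 25 / 19.6 = 1.04592 mg/L·hr

AUC = 1.05 mg/L·hr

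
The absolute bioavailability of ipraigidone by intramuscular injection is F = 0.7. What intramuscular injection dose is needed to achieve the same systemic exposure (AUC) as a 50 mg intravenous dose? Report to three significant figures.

For equal systemic exposure: F × D_ev = D_iv
D_ev = D_iv / F = 50 / 0.7 = 71.4286 mg

D_intramuscular = 71.4 mg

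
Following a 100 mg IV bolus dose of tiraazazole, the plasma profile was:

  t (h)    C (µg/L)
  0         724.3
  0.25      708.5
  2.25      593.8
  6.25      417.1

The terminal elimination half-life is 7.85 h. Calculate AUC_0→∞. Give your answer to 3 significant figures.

AUC = 8230 µg/L·h

Trapezoidal AUC_0→6.25:
  [0→0.25]: (724.3+708.5)/2 × 0.25 = 179.1
  [0.25→2.25]: (708.5+593.8)/2 × 2 = 1302.3
  [2.25→6.25]: (593.8+417.1)/2 × 4 = 2021.8
  Sum = 3503.2 µg/L·h
k_e = ln2 / t½ = 0.693147 / 7.85 = 0.0883 h^-1
Extrapolated tail: C_last / k_e = 417.1 / 0.0883 = 4723.669
AUC_0→∞ = 3503.2 + 4723.669 = 8226.869 µg/L·h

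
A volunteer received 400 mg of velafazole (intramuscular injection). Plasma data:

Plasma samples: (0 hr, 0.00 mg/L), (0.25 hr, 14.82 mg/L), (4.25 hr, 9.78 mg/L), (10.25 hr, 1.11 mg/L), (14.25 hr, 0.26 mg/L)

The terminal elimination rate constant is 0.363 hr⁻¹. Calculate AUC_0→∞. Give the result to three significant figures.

AUC = 87.2 mg/L·hr

Trapezoidal AUC_0→14.25:
  [0→0.25]: (0.00+14.82)/2 × 0.25 = 1.8525
  [0.25→4.25]: (14.82+9.78)/2 × 4 = 49.2
  [4.25→10.25]: (9.78+1.11)/2 × 6 = 32.67
  [10.25→14.25]: (1.11+0.26)/2 × 4 = 2.74
  Sum = 86.4625 mg/L·hr
Extrapolated tail: C_last / k_e = 0.26 / 0.363 = 0.716
AUC_0→∞ = 86.4625 + 0.716 = 87.1785 mg/L·hr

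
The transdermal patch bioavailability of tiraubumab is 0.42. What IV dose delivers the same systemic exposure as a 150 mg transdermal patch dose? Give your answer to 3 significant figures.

D_iv = 63.0 mg

Systemic exposure from an extravascular dose = F × D_ev, so the equivalent IV dose is F × D_ev.
D_iv = F × D_ev = 0.42 × 150 = 63 mg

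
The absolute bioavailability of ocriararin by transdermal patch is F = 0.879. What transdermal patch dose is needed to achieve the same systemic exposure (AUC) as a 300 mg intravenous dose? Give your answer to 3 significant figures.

For equal systemic exposure: F × D_ev = D_iv
D_ev = D_iv / F = 300 / 0.879 = 341.297 mg

D_transdermal = 341 mg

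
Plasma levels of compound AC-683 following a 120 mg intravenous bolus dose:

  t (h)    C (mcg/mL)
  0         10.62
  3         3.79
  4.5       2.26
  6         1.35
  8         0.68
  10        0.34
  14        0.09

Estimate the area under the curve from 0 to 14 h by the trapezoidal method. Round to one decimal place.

AUC = 32.8 mcg/mL·h

Trapezoidal AUC_0→14:
  [0→3]: (10.62+3.79)/2 × 3 = 21.615
  [3→4.5]: (3.79+2.26)/2 × 1.5 = 4.5375
  [4.5→6]: (2.26+1.35)/2 × 1.5 = 2.7075
  [6→8]: (1.35+0.68)/2 × 2 = 2.03
  [8→10]: (0.68+0.34)/2 × 2 = 1.02
  [10→14]: (0.34+0.09)/2 × 4 = 0.86
  Sum = 32.77 mcg/mL·h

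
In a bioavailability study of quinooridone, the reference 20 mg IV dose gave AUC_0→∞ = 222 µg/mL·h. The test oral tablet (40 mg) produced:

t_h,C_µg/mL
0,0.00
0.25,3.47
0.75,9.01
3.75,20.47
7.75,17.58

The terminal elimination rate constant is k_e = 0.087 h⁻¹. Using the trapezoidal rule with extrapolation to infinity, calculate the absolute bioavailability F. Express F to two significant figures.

Trapezoidal AUC_0→7.75 (oral tablet):
  [0→0.25]: (0.00+3.47)/2 × 0.25 = 0.43375
  [0.25→0.75]: (3.47+9.01)/2 × 0.5 = 3.12
  [0.75→3.75]: (9.01+20.47)/2 × 3 = 44.22
  [3.75→7.75]: (20.47+17.58)/2 × 4 = 76.1
  Sum = 123.87375 µg/mL·h
Tail: C_last/k_e = 17.58/0.087 = 202.069
AUC_0→∞ (oral tablet) = 123.87375 + 202.069 = 325.94275 µg/mL·h
F = (AUC_ev/D_ev)/(AUC_iv/D_iv) = (325.94275/40)/(222/20) = 8.14857/11.1 = 0.7341

F = 0.73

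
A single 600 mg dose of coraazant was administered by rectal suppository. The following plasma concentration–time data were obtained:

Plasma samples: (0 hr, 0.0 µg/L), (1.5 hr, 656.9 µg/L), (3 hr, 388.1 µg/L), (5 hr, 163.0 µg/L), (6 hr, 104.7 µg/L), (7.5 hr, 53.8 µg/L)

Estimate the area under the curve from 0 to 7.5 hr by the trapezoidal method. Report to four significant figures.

AUC = 2080 µg/L·hr

Trapezoidal AUC_0→7.5:
  [0→1.5]: (0.0+656.9)/2 × 1.5 = 492.675
  [1.5→3]: (656.9+388.1)/2 × 1.5 = 783.75
  [3→5]: (388.1+163.0)/2 × 2 = 551.1
  [5→6]: (163.0+104.7)/2 × 1 = 133.85
  [6→7.5]: (104.7+53.8)/2 × 1.5 = 118.875
  Sum = 2080.25 µg/L·hr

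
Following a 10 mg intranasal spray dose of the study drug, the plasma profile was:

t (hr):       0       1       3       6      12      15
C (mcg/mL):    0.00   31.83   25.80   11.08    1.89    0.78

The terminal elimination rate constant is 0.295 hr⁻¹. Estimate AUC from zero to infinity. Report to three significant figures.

AUC = 174 mcg/mL·hr

Trapezoidal AUC_0→15:
  [0→1]: (0.00+31.83)/2 × 1 = 15.915
  [1→3]: (31.83+25.80)/2 × 2 = 57.63
  [3→6]: (25.80+11.08)/2 × 3 = 55.32
  [6→12]: (11.08+1.89)/2 × 6 = 38.91
  [12→15]: (1.89+0.78)/2 × 3 = 4.005
  Sum = 171.78 mcg/mL·hr
Extrapolated tail: C_last / k_e = 0.78 / 0.295 = 2.644
AUC_0→∞ = 171.78 + 2.644 = 174.424 mcg/mL·hr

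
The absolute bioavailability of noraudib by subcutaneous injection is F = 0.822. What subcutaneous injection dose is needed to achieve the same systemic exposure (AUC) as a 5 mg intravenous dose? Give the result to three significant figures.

D_subcutaneous = 6.08 mg

For equal systemic exposure: F × D_ev = D_iv
D_ev = D_iv / F = 5 / 0.822 = 6.08273 mg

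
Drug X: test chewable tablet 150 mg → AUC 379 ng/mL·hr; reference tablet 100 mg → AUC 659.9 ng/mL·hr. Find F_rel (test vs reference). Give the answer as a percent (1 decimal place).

F_rel = 38.3%

F_rel = (AUC_test/D_test) / (AUC_ref/D_ref)
      = (379/150) / (659.9/100)
      = 2.52667 / 6.599 = 0.3829 = 38.29%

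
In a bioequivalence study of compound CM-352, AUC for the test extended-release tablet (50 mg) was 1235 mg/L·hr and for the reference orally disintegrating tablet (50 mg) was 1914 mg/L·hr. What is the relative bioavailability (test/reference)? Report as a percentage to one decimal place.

F_rel = 64.5%

F_rel = (AUC_test/D_test) / (AUC_ref/D_ref)
      = (1235/50) / (1914/50)
      = 24.7 / 38.28 = 0.6452 = 64.52%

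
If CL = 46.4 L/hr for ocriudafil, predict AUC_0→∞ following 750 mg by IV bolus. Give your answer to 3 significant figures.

AUC_0→∞ = Dose_iv / CL
        = 750 / 46.4 = 16.1638 mg/L·hr

AUC = 16.2 mg/L·hr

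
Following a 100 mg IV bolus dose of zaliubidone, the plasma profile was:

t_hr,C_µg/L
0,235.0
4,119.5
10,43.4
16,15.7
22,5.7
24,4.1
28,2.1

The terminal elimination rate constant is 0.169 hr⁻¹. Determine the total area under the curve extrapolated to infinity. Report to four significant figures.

AUC = 1474 µg/L·hr

Trapezoidal AUC_0→28:
  [0→4]: (235.0+119.5)/2 × 4 = 709.0
  [4→10]: (119.5+43.4)/2 × 6 = 488.7
  [10→16]: (43.4+15.7)/2 × 6 = 177.3
  [16→22]: (15.7+5.7)/2 × 6 = 64.2
  [22→24]: (5.7+4.1)/2 × 2 = 9.8
  [24→28]: (4.1+2.1)/2 × 4 = 12.4
  Sum = 1461.4 µg/L·hr
Extrapolated tail: C_last / k_e = 2.1 / 0.169 = 12.426
AUC_0→∞ = 1461.4 + 12.426 = 1473.826 µg/L·hr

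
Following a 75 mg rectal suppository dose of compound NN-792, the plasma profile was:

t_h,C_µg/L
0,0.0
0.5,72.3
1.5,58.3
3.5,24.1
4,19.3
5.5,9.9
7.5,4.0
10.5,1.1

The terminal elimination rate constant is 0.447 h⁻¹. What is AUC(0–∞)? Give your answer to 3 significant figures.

Trapezoidal AUC_0→10.5:
  [0→0.5]: (0.0+72.3)/2 × 0.5 = 18.075
  [0.5→1.5]: (72.3+58.3)/2 × 1 = 65.3
  [1.5→3.5]: (58.3+24.1)/2 × 2 = 82.4
  [3.5→4]: (24.1+19.3)/2 × 0.5 = 10.85
  [4→5.5]: (19.3+9.9)/2 × 1.5 = 21.9
  [5.5→7.5]: (9.9+4.0)/2 × 2 = 13.9
  [7.5→10.5]: (4.0+1.1)/2 × 3 = 7.65
  Sum = 220.075 µg/L·h
Extrapolated tail: C_last / k_e = 1.1 / 0.447 = 2.461
AUC_0→∞ = 220.075 + 2.461 = 222.536 µg/L·h

AUC = 223 µg/L·h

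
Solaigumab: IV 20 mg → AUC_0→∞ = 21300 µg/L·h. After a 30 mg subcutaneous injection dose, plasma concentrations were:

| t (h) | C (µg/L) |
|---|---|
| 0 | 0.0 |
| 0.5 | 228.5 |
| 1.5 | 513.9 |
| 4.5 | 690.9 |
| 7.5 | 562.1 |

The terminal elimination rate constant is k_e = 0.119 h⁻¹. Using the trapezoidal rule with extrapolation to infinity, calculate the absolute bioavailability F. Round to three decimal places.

F = 0.277

Trapezoidal AUC_0→7.5 (subcutaneous injection):
  [0→0.5]: (0.0+228.5)/2 × 0.5 = 57.125
  [0.5→1.5]: (228.5+513.9)/2 × 1 = 371.2
  [1.5→4.5]: (513.9+690.9)/2 × 3 = 1807.2
  [4.5→7.5]: (690.9+562.1)/2 × 3 = 1879.5
  Sum = 4115.025 µg/L·h
Tail: C_last/k_e = 562.1/0.119 = 4723.529
AUC_0→∞ (subcutaneous injection) = 4115.025 + 4723.529 = 8838.554 µg/L·h
F = (AUC_ev/D_ev)/(AUC_iv/D_iv) = (8838.554/30)/(21300/20) = 294.618/1065 = 0.2766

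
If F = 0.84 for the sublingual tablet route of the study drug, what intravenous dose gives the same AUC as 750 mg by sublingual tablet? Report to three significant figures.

Systemic exposure from an extravascular dose = F × D_ev, so the equivalent IV dose is F × D_ev.
D_iv = F × D_ev = 0.84 × 750 = 630 mg

D_iv = 630 mg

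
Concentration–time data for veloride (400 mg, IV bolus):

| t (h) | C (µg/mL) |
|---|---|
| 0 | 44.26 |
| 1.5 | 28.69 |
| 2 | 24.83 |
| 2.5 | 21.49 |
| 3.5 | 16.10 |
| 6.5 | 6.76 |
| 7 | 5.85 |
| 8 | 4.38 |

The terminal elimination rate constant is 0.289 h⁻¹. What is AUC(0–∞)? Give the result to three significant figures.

AUC = 156 µg/mL·h

Trapezoidal AUC_0→8:
  [0→1.5]: (44.26+28.69)/2 × 1.5 = 54.7125
  [1.5→2]: (28.69+24.83)/2 × 0.5 = 13.38
  [2→2.5]: (24.83+21.49)/2 × 0.5 = 11.58
  [2.5→3.5]: (21.49+16.10)/2 × 1 = 18.795
  [3.5→6.5]: (16.10+6.76)/2 × 3 = 34.29
  [6.5→7]: (6.76+5.85)/2 × 0.5 = 3.1525
  [7→8]: (5.85+4.38)/2 × 1 = 5.115
  Sum = 141.025 µg/mL·h
Extrapolated tail: C_last / k_e = 4.38 / 0.289 = 15.156
AUC_0→∞ = 141.025 + 15.156 = 156.181 µg/mL·h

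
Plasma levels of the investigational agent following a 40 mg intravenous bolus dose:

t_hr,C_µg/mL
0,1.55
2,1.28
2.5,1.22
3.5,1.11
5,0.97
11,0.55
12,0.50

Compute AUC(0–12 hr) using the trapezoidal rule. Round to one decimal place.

AUC = 11.3 µg/mL·hr

Trapezoidal AUC_0→12:
  [0→2]: (1.55+1.28)/2 × 2 = 2.83
  [2→2.5]: (1.28+1.22)/2 × 0.5 = 0.625
  [2.5→3.5]: (1.22+1.11)/2 × 1 = 1.165
  [3.5→5]: (1.11+0.97)/2 × 1.5 = 1.56
  [5→11]: (0.97+0.55)/2 × 6 = 4.56
  [11→12]: (0.55+0.50)/2 × 1 = 0.525
  Sum = 11.265 µg/mL·hr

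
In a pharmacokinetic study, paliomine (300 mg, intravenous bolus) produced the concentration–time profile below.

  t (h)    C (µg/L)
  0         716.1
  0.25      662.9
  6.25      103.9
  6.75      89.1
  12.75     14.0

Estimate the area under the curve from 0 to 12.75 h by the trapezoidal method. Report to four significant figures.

Trapezoidal AUC_0→12.75:
  [0→0.25]: (716.1+662.9)/2 × 0.25 = 172.375
  [0.25→6.25]: (662.9+103.9)/2 × 6 = 2300.4
  [6.25→6.75]: (103.9+89.1)/2 × 0.5 = 48.25
  [6.75→12.75]: (89.1+14.0)/2 × 6 = 309.3
  Sum = 2830.325 µg/L·h

AUC = 2830 µg/L·h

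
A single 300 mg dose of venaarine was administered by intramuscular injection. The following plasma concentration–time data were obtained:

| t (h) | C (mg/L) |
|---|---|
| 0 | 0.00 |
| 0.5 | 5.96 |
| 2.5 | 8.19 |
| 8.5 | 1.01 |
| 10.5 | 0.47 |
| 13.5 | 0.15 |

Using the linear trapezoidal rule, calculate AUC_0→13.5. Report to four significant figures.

Trapezoidal AUC_0→13.5:
  [0→0.5]: (0.00+5.96)/2 × 0.5 = 1.49
  [0.5→2.5]: (5.96+8.19)/2 × 2 = 14.15
  [2.5→8.5]: (8.19+1.01)/2 × 6 = 27.6
  [8.5→10.5]: (1.01+0.47)/2 × 2 = 1.48
  [10.5→13.5]: (0.47+0.15)/2 × 3 = 0.93
  Sum = 45.65 mg/L·h

AUC = 45.65 mg/L·h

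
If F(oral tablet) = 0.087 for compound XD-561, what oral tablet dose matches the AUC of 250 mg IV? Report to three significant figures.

D_oral = 2870 mg

For equal systemic exposure: F × D_ev = D_iv
D_ev = D_iv / F = 250 / 0.087 = 2873.56 mg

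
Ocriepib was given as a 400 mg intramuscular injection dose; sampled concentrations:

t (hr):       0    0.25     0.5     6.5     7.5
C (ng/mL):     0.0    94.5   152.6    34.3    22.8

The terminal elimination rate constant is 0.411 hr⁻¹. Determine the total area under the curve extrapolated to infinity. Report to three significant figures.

AUC = 687 ng/mL·hr

Trapezoidal AUC_0→7.5:
  [0→0.25]: (0.0+94.5)/2 × 0.25 = 11.8125
  [0.25→0.5]: (94.5+152.6)/2 × 0.25 = 30.8875
  [0.5→6.5]: (152.6+34.3)/2 × 6 = 560.7
  [6.5→7.5]: (34.3+22.8)/2 × 1 = 28.55
  Sum = 631.95 ng/mL·hr
Extrapolated tail: C_last / k_e = 22.8 / 0.411 = 55.474
AUC_0→∞ = 631.95 + 55.474 = 687.424 ng/mL·hr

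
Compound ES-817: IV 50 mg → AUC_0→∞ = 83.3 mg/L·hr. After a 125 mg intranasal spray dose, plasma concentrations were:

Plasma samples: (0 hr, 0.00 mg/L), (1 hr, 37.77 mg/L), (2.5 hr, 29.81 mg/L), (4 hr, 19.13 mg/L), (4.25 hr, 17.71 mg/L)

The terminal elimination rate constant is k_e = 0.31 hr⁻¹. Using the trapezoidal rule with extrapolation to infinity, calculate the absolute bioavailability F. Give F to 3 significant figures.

Trapezoidal AUC_0→4.25 (intranasal spray):
  [0→1]: (0.00+37.77)/2 × 1 = 18.885
  [1→2.5]: (37.77+29.81)/2 × 1.5 = 50.685
  [2.5→4]: (29.81+19.13)/2 × 1.5 = 36.705
  [4→4.25]: (19.13+17.71)/2 × 0.25 = 4.605
  Sum = 110.88 mg/L·hr
Tail: C_last/k_e = 17.71/0.31 = 57.129
AUC_0→∞ (intranasal spray) = 110.88 + 57.129 = 168.009 mg/L·hr
F = (AUC_ev/D_ev)/(AUC_iv/D_iv) = (168.009/125)/(83.3/50) = 1.344072/1.666 = 0.8068

F = 0.807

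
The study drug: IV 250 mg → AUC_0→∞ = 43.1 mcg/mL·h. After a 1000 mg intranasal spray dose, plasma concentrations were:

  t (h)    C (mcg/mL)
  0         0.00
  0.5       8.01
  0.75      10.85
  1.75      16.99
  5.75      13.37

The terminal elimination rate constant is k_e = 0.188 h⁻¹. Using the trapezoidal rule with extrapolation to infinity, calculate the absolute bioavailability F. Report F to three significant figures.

Trapezoidal AUC_0→5.75 (intranasal spray):
  [0→0.5]: (0.00+8.01)/2 × 0.5 = 2.0025
  [0.5→0.75]: (8.01+10.85)/2 × 0.25 = 2.3575
  [0.75→1.75]: (10.85+16.99)/2 × 1 = 13.92
  [1.75→5.75]: (16.99+13.37)/2 × 4 = 60.72
  Sum = 79.0 mcg/mL·h
Tail: C_last/k_e = 13.37/0.188 = 71.117
AUC_0→∞ (intranasal spray) = 79.0 + 71.117 = 150.117 mcg/mL·h
F = (AUC_ev/D_ev)/(AUC_iv/D_iv) = (150.117/1000)/(43.1/250) = 0.150117/0.1724 = 0.8707

F = 0.871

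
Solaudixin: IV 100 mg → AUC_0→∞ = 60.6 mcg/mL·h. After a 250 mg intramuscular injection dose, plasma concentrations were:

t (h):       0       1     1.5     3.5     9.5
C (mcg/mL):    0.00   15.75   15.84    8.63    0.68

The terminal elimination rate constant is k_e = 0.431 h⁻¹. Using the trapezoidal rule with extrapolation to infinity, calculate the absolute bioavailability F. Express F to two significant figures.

Trapezoidal AUC_0→9.5 (intramuscular injection):
  [0→1]: (0.00+15.75)/2 × 1 = 7.875
  [1→1.5]: (15.75+15.84)/2 × 0.5 = 7.8975
  [1.5→3.5]: (15.84+8.63)/2 × 2 = 24.47
  [3.5→9.5]: (8.63+0.68)/2 × 6 = 27.93
  Sum = 68.1725 mcg/mL·h
Tail: C_last/k_e = 0.68/0.431 = 1.578
AUC_0→∞ (intramuscular injection) = 68.1725 + 1.578 = 69.7505 mcg/mL·h
F = (AUC_ev/D_ev)/(AUC_iv/D_iv) = (69.7505/250)/(60.6/100) = 0.279002/0.606 = 0.4604

F = 0.46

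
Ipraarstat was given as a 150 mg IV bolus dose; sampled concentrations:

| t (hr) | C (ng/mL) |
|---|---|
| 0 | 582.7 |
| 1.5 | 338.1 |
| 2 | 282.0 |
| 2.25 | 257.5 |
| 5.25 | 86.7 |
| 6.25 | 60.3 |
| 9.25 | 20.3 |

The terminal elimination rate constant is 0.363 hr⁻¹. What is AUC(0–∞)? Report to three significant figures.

Trapezoidal AUC_0→9.25:
  [0→1.5]: (582.7+338.1)/2 × 1.5 = 690.6
  [1.5→2]: (338.1+282.0)/2 × 0.5 = 155.025
  [2→2.25]: (282.0+257.5)/2 × 0.25 = 67.4375
  [2.25→5.25]: (257.5+86.7)/2 × 3 = 516.3
  [5.25→6.25]: (86.7+60.3)/2 × 1 = 73.5
  [6.25→9.25]: (60.3+20.3)/2 × 3 = 120.9
  Sum = 1623.7625 ng/mL·hr
Extrapolated tail: C_last / k_e = 20.3 / 0.363 = 55.923
AUC_0→∞ = 1623.7625 + 55.923 = 1679.6855 ng/mL·hr

AUC = 1680 ng/mL·hr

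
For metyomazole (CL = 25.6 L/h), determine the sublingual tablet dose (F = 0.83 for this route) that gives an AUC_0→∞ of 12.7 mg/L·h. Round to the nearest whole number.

Dose = 392 mg

Dose = CL × AUC_0→∞ / F
     = 25.6 × 12.7 / 0.83 = 391.711 mg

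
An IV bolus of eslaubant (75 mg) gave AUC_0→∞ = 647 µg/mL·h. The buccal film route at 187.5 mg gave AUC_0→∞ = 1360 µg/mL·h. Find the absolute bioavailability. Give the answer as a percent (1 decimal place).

F = (AUC_ev / D_ev) / (AUC_iv / D_iv)
  = (1360/187.5) / (647/75)
  = 7.25333 / 8.62667 = 0.8408
  = 84.08%

F = 84.1%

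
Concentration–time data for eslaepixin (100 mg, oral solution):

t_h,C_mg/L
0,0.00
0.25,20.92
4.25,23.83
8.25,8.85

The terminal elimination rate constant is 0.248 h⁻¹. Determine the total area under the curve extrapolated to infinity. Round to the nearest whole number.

Trapezoidal AUC_0→8.25:
  [0→0.25]: (0.00+20.92)/2 × 0.25 = 2.615
  [0.25→4.25]: (20.92+23.83)/2 × 4 = 89.5
  [4.25→8.25]: (23.83+8.85)/2 × 4 = 65.36
  Sum = 157.475 mg/L·h
Extrapolated tail: C_last / k_e = 8.85 / 0.248 = 35.685
AUC_0→∞ = 157.475 + 35.685 = 193.16 mg/L·h

AUC = 193 mg/L·h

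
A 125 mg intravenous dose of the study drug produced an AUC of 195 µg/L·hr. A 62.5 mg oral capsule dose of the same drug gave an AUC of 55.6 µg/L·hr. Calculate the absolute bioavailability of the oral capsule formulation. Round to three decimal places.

F = (AUC_ev / D_ev) / (AUC_iv / D_iv)
  = (55.6/62.5) / (195/125)
  = 0.8896 / 1.56 = 0.5703

F = 0.570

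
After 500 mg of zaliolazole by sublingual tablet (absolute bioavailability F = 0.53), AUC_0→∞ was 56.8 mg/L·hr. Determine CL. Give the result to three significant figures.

CL = F × Dose / AUC_0→∞
   = 0.53 × 500 / 56.8 = 4.66549 L/hr

CL = 4.67 L/hr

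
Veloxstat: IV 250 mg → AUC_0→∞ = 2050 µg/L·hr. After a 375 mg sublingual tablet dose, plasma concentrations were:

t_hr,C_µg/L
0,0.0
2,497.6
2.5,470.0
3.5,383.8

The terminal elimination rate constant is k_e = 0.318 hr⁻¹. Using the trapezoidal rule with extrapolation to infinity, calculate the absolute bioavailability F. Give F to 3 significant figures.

F = 0.772

Trapezoidal AUC_0→3.5 (sublingual tablet):
  [0→2]: (0.0+497.6)/2 × 2 = 497.6
  [2→2.5]: (497.6+470.0)/2 × 0.5 = 241.9
  [2.5→3.5]: (470.0+383.8)/2 × 1 = 426.9
  Sum = 1166.4 µg/L·hr
Tail: C_last/k_e = 383.8/0.318 = 1206.918
AUC_0→∞ (sublingual tablet) = 1166.4 + 1206.918 = 2373.318 µg/L·hr
F = (AUC_ev/D_ev)/(AUC_iv/D_iv) = (2373.318/375)/(2050/250) = 6.328848/8.2 = 0.7718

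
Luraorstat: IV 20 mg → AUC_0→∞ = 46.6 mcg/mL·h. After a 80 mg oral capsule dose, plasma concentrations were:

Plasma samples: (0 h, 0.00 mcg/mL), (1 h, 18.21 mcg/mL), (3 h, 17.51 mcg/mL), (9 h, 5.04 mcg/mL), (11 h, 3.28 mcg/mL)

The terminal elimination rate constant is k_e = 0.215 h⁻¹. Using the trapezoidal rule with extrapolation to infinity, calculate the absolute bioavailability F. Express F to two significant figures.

F = 0.73

Trapezoidal AUC_0→11 (oral capsule):
  [0→1]: (0.00+18.21)/2 × 1 = 9.105
  [1→3]: (18.21+17.51)/2 × 2 = 35.72
  [3→9]: (17.51+5.04)/2 × 6 = 67.65
  [9→11]: (5.04+3.28)/2 × 2 = 8.32
  Sum = 120.795 mcg/mL·h
Tail: C_last/k_e = 3.28/0.215 = 15.256
AUC_0→∞ (oral capsule) = 120.795 + 15.256 = 136.051 mcg/mL·h
F = (AUC_ev/D_ev)/(AUC_iv/D_iv) = (136.051/80)/(46.6/20) = 1.7006375/2.33 = 0.7299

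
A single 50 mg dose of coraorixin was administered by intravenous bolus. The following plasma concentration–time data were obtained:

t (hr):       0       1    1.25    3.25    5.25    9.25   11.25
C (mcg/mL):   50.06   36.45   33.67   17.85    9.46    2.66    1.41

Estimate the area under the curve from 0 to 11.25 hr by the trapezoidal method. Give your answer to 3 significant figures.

Trapezoidal AUC_0→11.25:
  [0→1]: (50.06+36.45)/2 × 1 = 43.255
  [1→1.25]: (36.45+33.67)/2 × 0.25 = 8.765
  [1.25→3.25]: (33.67+17.85)/2 × 2 = 51.52
  [3.25→5.25]: (17.85+9.46)/2 × 2 = 27.31
  [5.25→9.25]: (9.46+2.66)/2 × 4 = 24.24
  [9.25→11.25]: (2.66+1.41)/2 × 2 = 4.07
  Sum = 159.16 mcg/mL·hr

AUC = 159 mcg/mL·hr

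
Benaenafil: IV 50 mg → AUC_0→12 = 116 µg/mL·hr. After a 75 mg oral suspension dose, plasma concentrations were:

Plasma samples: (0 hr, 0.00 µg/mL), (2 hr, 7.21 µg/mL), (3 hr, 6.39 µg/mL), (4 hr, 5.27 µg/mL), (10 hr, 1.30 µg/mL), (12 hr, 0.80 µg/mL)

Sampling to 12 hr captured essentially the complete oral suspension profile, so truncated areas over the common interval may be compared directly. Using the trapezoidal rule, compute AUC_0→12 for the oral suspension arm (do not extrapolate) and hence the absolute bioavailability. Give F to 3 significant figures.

Trapezoidal AUC_0→12 (oral suspension):
  [0→2]: (0.00+7.21)/2 × 2 = 7.21
  [2→3]: (7.21+6.39)/2 × 1 = 6.8
  [3→4]: (6.39+5.27)/2 × 1 = 5.83
  [4→10]: (5.27+1.30)/2 × 6 = 19.71
  [10→12]: (1.30+0.80)/2 × 2 = 2.1
  Sum = 41.65 µg/mL·hr
F = (AUC_ev/D_ev)/(AUC_iv/D_iv) = (41.65/75)/(116/50) = 0.555333/2.32 = 0.2394

F = 0.239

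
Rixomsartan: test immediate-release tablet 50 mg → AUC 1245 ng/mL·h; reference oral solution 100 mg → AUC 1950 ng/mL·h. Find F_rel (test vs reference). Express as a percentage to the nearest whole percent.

F_rel = (AUC_test/D_test) / (AUC_ref/D_ref)
      = (1245/50) / (1950/100)
      = 24.9 / 19.5 = 1.2769 = 127.69%

F_rel = 128%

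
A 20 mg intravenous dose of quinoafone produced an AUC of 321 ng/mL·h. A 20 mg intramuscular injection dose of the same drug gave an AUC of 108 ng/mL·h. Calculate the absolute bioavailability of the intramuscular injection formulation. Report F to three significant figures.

F = (AUC_ev / D_ev) / (AUC_iv / D_iv)
  = (108/20) / (321/20)
  = 5.4 / 16.05 = 0.3364

F = 0.336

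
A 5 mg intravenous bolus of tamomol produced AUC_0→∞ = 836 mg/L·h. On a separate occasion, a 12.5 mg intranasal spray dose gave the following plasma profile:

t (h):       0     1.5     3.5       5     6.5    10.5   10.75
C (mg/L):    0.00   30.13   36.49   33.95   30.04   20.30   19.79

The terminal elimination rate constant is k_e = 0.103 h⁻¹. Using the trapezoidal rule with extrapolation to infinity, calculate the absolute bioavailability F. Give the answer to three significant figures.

F = 0.233

Trapezoidal AUC_0→10.75 (intranasal spray):
  [0→1.5]: (0.00+30.13)/2 × 1.5 = 22.5975
  [1.5→3.5]: (30.13+36.49)/2 × 2 = 66.62
  [3.5→5]: (36.49+33.95)/2 × 1.5 = 52.83
  [5→6.5]: (33.95+30.04)/2 × 1.5 = 47.9925
  [6.5→10.5]: (30.04+20.30)/2 × 4 = 100.68
  [10.5→10.75]: (20.30+19.79)/2 × 0.25 = 5.01125
  Sum = 295.73125 mg/L·h
Tail: C_last/k_e = 19.79/0.103 = 192.136
AUC_0→∞ (intranasal spray) = 295.73125 + 192.136 = 487.86725 mg/L·h
F = (AUC_ev/D_ev)/(AUC_iv/D_iv) = (487.86725/12.5)/(836/5) = 39.02938/167.2 = 0.2334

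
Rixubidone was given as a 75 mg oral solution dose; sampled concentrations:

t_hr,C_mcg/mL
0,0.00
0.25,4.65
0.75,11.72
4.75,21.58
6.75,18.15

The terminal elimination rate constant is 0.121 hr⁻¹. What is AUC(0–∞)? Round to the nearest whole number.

Trapezoidal AUC_0→6.75:
  [0→0.25]: (0.00+4.65)/2 × 0.25 = 0.58125
  [0.25→0.75]: (4.65+11.72)/2 × 0.5 = 4.0925
  [0.75→4.75]: (11.72+21.58)/2 × 4 = 66.6
  [4.75→6.75]: (21.58+18.15)/2 × 2 = 39.73
  Sum = 111.00375 mcg/mL·hr
Extrapolated tail: C_last / k_e = 18.15 / 0.121 = 150.000
AUC_0→∞ = 111.00375 + 150.000 = 261.00375 mcg/mL·hr

AUC = 261 mcg/mL·hr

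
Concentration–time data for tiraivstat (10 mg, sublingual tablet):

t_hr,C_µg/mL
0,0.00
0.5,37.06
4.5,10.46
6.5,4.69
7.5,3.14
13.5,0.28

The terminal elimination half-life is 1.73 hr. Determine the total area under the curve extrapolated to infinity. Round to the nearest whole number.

Trapezoidal AUC_0→13.5:
  [0→0.5]: (0.00+37.06)/2 × 0.5 = 9.265
  [0.5→4.5]: (37.06+10.46)/2 × 4 = 95.04
  [4.5→6.5]: (10.46+4.69)/2 × 2 = 15.15
  [6.5→7.5]: (4.69+3.14)/2 × 1 = 3.915
  [7.5→13.5]: (3.14+0.28)/2 × 6 = 10.26
  Sum = 133.63 µg/mL·hr
k_e = ln2 / t½ = 0.693147 / 1.73 = 0.4007 hr^-1
Extrapolated tail: C_last / k_e = 0.28 / 0.4007 = 0.699
AUC_0→∞ = 133.63 + 0.699 = 134.329 µg/mL·hr

AUC = 134 µg/mL·hr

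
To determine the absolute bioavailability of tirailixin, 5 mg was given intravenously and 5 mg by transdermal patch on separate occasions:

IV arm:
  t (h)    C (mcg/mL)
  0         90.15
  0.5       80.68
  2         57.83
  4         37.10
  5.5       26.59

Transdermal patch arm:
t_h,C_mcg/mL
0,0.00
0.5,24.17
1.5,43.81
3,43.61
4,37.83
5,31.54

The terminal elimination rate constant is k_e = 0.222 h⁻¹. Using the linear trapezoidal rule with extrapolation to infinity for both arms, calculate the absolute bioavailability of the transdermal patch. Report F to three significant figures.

Trapezoidal AUC_0→5.5 (IV):
  [0→0.5]: (90.15+80.68)/2 × 0.5 = 42.7075
  [0.5→2]: (80.68+57.83)/2 × 1.5 = 103.8825
  [2→4]: (57.83+37.10)/2 × 2 = 94.93
  [4→5.5]: (37.10+26.59)/2 × 1.5 = 47.7675
  Sum = 289.2875 mcg/mL·h
IV tail: 26.59/0.222 = 119.775; AUC_iv,0→∞ = 289.2875 + 119.775 = 409.0625 mcg/mL·h
Trapezoidal AUC_0→5 (transdermal patch):
  [0→0.5]: (0.00+24.17)/2 × 0.5 = 6.0425
  [0.5→1.5]: (24.17+43.81)/2 × 1 = 33.99
  [1.5→3]: (43.81+43.61)/2 × 1.5 = 65.565
  [3→4]: (43.61+37.83)/2 × 1 = 40.72
  [4→5]: (37.83+31.54)/2 × 1 = 34.685
  Sum = 181.0025 mcg/mL·h
transdermal patch tail: 31.54/0.222 = 142.072; AUC_ev,0→∞ = 181.0025 + 142.072 = 323.0745 mcg/mL·h
F = (AUC_ev/D_ev)/(AUC_iv/D_iv) = (323.0745/5)/(409.0625/5) = 64.6149/81.8125 = 0.7898

F = 0.790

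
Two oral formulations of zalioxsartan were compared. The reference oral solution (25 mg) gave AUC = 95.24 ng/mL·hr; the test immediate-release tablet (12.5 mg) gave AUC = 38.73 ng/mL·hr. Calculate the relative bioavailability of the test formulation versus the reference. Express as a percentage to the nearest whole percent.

F_rel = (AUC_test/D_test) / (AUC_ref/D_ref)
      = (38.73/12.5) / (95.24/25)
      = 3.0984 / 3.8096 = 0.8133 = 81.33%

F_rel = 81%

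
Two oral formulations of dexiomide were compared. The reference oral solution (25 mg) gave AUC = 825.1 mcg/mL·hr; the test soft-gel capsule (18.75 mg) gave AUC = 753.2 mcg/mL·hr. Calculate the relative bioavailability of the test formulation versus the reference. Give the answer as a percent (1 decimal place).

F_rel = (AUC_test/D_test) / (AUC_ref/D_ref)
      = (753.2/18.75) / (825.1/25)
      = 40.1707 / 33.004 = 1.2171 = 121.71%

F_rel = 121.7%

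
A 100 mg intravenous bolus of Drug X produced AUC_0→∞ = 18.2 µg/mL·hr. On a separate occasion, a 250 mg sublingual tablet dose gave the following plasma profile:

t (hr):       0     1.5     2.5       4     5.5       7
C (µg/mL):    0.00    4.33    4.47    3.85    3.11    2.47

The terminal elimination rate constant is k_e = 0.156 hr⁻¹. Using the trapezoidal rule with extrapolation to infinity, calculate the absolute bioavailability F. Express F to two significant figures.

Trapezoidal AUC_0→7 (sublingual tablet):
  [0→1.5]: (0.00+4.33)/2 × 1.5 = 3.2475
  [1.5→2.5]: (4.33+4.47)/2 × 1 = 4.4
  [2.5→4]: (4.47+3.85)/2 × 1.5 = 6.24
  [4→5.5]: (3.85+3.11)/2 × 1.5 = 5.22
  [5.5→7]: (3.11+2.47)/2 × 1.5 = 4.185
  Sum = 23.2925 µg/mL·hr
Tail: C_last/k_e = 2.47/0.156 = 15.833
AUC_0→∞ (sublingual tablet) = 23.2925 + 15.833 = 39.1255 µg/mL·hr
F = (AUC_ev/D_ev)/(AUC_iv/D_iv) = (39.1255/250)/(18.2/100) = 0.156502/0.182 = 0.8599

F = 0.86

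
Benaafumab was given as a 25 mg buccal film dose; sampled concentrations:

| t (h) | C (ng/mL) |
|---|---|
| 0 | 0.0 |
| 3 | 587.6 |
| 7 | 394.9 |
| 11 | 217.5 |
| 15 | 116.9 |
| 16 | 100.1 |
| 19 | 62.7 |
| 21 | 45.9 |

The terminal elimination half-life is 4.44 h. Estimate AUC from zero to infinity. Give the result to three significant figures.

AUC = 5500 ng/mL·h

Trapezoidal AUC_0→21:
  [0→3]: (0.0+587.6)/2 × 3 = 881.4
  [3→7]: (587.6+394.9)/2 × 4 = 1965.0
  [7→11]: (394.9+217.5)/2 × 4 = 1224.8
  [11→15]: (217.5+116.9)/2 × 4 = 668.8
  [15→16]: (116.9+100.1)/2 × 1 = 108.5
  [16→19]: (100.1+62.7)/2 × 3 = 244.2
  [19→21]: (62.7+45.9)/2 × 2 = 108.6
  Sum = 5201.3 ng/mL·h
k_e = ln2 / t½ = 0.693147 / 4.44 = 0.1561 h^-1
Extrapolated tail: C_last / k_e = 45.9 / 0.1561 = 294.042
AUC_0→∞ = 5201.3 + 294.042 = 5495.342 ng/mL·h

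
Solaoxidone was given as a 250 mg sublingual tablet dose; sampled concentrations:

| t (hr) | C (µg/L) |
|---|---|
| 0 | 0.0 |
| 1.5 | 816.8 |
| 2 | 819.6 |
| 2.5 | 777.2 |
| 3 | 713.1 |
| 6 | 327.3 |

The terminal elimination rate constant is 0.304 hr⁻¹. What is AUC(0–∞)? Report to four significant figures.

Trapezoidal AUC_0→6:
  [0→1.5]: (0.0+816.8)/2 × 1.5 = 612.6
  [1.5→2]: (816.8+819.6)/2 × 0.5 = 409.1
  [2→2.5]: (819.6+777.2)/2 × 0.5 = 399.2
  [2.5→3]: (777.2+713.1)/2 × 0.5 = 372.575
  [3→6]: (713.1+327.3)/2 × 3 = 1560.6
  Sum = 3354.075 µg/L·hr
Extrapolated tail: C_last / k_e = 327.3 / 0.304 = 1076.645
AUC_0→∞ = 3354.075 + 1076.645 = 4430.72 µg/L·hr

AUC = 4431 µg/L·hr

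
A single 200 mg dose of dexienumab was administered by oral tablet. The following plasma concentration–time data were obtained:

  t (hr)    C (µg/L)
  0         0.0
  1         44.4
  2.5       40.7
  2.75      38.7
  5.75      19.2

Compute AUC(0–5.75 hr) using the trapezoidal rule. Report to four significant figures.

Trapezoidal AUC_0→5.75:
  [0→1]: (0.0+44.4)/2 × 1 = 22.2
  [1→2.5]: (44.4+40.7)/2 × 1.5 = 63.825
  [2.5→2.75]: (40.7+38.7)/2 × 0.25 = 9.925
  [2.75→5.75]: (38.7+19.2)/2 × 3 = 86.85
  Sum = 182.8 µg/L·hr

AUC = 182.8 µg/L·hr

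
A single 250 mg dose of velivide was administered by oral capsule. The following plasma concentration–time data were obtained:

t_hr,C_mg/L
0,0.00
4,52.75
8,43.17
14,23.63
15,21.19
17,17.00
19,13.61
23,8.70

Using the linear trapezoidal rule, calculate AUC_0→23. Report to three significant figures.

AUC = 634 mg/L·hr

Trapezoidal AUC_0→23:
  [0→4]: (0.00+52.75)/2 × 4 = 105.5
  [4→8]: (52.75+43.17)/2 × 4 = 191.84
  [8→14]: (43.17+23.63)/2 × 6 = 200.4
  [14→15]: (23.63+21.19)/2 × 1 = 22.41
  [15→17]: (21.19+17.00)/2 × 2 = 38.19
  [17→19]: (17.00+13.61)/2 × 2 = 30.61
  [19→23]: (13.61+8.70)/2 × 4 = 44.62
  Sum = 633.57 mg/L·hr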